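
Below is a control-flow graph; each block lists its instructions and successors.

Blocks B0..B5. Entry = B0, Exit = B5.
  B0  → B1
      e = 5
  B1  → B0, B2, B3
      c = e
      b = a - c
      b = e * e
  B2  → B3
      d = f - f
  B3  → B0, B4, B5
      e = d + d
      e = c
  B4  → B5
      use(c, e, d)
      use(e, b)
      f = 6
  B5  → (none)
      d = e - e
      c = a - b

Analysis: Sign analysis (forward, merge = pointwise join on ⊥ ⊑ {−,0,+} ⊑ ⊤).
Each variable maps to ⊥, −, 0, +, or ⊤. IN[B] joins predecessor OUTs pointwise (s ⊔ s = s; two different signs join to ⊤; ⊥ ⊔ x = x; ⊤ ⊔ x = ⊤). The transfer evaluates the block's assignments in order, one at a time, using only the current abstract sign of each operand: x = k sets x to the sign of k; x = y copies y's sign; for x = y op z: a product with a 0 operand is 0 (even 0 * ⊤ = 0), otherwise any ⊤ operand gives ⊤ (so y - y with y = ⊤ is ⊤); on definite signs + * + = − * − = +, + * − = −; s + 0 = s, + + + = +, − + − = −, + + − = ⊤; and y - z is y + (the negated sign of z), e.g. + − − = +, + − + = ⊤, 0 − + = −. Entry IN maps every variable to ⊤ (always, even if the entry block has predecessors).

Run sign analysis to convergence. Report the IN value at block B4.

Converged values:
  B0:   IN=(all ⊤)   OUT={e:+; rest ⊤}
  B1:   IN={e:+; rest ⊤}   OUT={b:+, c:+, e:+; rest ⊤}
  B2:   IN={b:+, c:+, e:+; rest ⊤}   OUT={b:+, c:+, e:+; rest ⊤}
  B3:   IN={b:+, c:+, e:+; rest ⊤}   OUT={b:+, c:+, e:+; rest ⊤}
  B4:   IN={b:+, c:+, e:+; rest ⊤}   OUT={b:+, c:+, e:+, f:+; rest ⊤}
  B5:   IN={b:+, c:+, e:+; rest ⊤}   OUT={b:+, e:+; rest ⊤}

Merge at B4: IN[B4] = OUT[B3] = {a: ⊤, b: +, c: +, d: ⊤, e: +, f: ⊤}

Answer: {a: ⊤, b: +, c: +, d: ⊤, e: +, f: ⊤}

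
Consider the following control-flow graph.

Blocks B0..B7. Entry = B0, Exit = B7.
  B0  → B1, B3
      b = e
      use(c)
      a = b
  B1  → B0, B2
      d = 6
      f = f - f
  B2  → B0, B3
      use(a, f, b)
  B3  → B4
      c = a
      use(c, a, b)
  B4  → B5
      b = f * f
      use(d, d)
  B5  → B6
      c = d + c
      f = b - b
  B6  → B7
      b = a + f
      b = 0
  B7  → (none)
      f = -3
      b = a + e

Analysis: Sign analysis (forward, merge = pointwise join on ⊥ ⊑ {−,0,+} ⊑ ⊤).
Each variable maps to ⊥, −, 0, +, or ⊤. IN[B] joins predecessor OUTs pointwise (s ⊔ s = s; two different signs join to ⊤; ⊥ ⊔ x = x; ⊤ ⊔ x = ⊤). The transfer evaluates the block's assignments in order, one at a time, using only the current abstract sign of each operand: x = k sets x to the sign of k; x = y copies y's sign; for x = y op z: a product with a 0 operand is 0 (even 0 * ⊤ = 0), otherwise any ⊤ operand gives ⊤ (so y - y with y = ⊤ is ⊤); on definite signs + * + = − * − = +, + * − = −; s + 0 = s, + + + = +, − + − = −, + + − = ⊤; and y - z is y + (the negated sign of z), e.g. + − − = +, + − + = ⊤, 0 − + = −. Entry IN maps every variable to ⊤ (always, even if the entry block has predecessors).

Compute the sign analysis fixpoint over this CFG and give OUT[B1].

Converged values:
  B0: | IN=(all ⊤) | OUT=(all ⊤)
  B1: | IN=(all ⊤) | OUT={d:+; rest ⊤}
  B2: | IN={d:+; rest ⊤} | OUT={d:+; rest ⊤}
  B3: | IN=(all ⊤) | OUT=(all ⊤)
  B4: | IN=(all ⊤) | OUT=(all ⊤)
  B5: | IN=(all ⊤) | OUT=(all ⊤)
  B6: | IN=(all ⊤) | OUT={b:0; rest ⊤}
  B7: | IN={b:0; rest ⊤} | OUT={f:-; rest ⊤}

Merge at B1: IN[B1] = OUT[B0] = {a: ⊤, b: ⊤, c: ⊤, d: ⊤, e: ⊤, f: ⊤}
Applying B1's transfer function to that IN value gives OUT[B1] (row B1 above).

Answer: {a: ⊤, b: ⊤, c: ⊤, d: +, e: ⊤, f: ⊤}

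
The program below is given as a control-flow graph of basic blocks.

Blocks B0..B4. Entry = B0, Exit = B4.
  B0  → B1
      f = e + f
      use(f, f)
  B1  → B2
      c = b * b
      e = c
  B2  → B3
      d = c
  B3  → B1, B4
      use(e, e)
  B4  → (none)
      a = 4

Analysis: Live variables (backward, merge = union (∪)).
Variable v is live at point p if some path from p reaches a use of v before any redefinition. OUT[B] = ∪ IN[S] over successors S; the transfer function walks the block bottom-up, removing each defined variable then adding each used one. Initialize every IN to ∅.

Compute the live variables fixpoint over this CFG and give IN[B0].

Fixpoint table:
  B0:  IN={b, e, f}  OUT={b}
  B1:  IN={b}  OUT={b, c, e}
  B2:  IN={b, c, e}  OUT={b, e}
  B3:  IN={b, e}  OUT={b}
  B4:  IN={}  OUT={}

Merge at B0: OUT[B0] = IN[B1] = {b}
Applying B0's transfer function to that OUT value gives IN[B0] (row B0 above).

Answer: {b, e, f}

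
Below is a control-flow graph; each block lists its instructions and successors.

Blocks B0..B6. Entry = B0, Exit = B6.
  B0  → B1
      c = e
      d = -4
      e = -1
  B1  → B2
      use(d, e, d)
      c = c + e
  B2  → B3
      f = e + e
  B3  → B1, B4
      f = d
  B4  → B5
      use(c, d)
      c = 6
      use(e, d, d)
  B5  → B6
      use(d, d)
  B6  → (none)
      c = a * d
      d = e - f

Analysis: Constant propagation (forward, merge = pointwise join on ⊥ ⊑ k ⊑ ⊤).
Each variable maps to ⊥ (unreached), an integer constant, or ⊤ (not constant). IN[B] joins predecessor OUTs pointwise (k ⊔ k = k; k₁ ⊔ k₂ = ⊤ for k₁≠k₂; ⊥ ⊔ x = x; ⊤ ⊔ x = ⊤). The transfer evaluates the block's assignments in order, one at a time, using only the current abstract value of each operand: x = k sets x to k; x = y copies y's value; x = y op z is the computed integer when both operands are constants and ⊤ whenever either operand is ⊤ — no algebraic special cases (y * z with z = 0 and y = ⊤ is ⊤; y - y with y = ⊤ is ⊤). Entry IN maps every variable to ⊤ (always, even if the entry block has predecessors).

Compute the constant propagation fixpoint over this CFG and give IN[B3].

Answer: {a: ⊤, b: ⊤, c: ⊤, d: -4, e: -1, f: -2}

Trace:
Per-block solution:
  B0:   IN=(all ⊤)   OUT={d:-4, e:-1; rest ⊤}
  B1:   IN={d:-4, e:-1; rest ⊤}   OUT={d:-4, e:-1; rest ⊤}
  B2:   IN={d:-4, e:-1; rest ⊤}   OUT={d:-4, e:-1, f:-2; rest ⊤}
  B3:   IN={d:-4, e:-1, f:-2; rest ⊤}   OUT={d:-4, e:-1, f:-4; rest ⊤}
  B4:   IN={d:-4, e:-1, f:-4; rest ⊤}   OUT={c:6, d:-4, e:-1, f:-4; rest ⊤}
  B5:   IN={c:6, d:-4, e:-1, f:-4; rest ⊤}   OUT={c:6, d:-4, e:-1, f:-4; rest ⊤}
  B6:   IN={c:6, d:-4, e:-1, f:-4; rest ⊤}   OUT={d:3, e:-1, f:-4; rest ⊤}

Merge at B3: IN[B3] = OUT[B2] = {a: ⊤, b: ⊤, c: ⊤, d: -4, e: -1, f: -2}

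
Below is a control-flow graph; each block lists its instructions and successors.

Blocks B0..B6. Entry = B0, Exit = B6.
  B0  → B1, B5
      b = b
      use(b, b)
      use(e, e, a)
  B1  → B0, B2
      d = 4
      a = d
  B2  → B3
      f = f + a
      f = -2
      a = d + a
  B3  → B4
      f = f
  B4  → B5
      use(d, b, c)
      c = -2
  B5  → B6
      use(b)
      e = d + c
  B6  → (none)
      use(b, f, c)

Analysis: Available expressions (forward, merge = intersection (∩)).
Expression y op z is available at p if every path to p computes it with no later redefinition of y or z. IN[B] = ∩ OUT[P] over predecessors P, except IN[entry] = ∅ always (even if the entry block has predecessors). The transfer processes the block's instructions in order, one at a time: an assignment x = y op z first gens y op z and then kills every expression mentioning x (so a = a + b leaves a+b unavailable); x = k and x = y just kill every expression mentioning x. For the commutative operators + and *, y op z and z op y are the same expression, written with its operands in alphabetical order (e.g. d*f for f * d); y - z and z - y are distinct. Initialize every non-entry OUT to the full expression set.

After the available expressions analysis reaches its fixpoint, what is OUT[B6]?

Answer: {c+d}

Working:
Per-block solution:
  B0:  IN={}  OUT={}
  B1:  IN={}  OUT={}
  B2:  IN={}  OUT={}
  B3:  IN={}  OUT={}
  B4:  IN={}  OUT={}
  B5:  IN={}  OUT={c+d}
  B6:  IN={c+d}  OUT={c+d}

Merge at B6: IN[B6] = OUT[B5] = {c+d}
Applying B6's transfer function to that IN value gives OUT[B6] (row B6 above).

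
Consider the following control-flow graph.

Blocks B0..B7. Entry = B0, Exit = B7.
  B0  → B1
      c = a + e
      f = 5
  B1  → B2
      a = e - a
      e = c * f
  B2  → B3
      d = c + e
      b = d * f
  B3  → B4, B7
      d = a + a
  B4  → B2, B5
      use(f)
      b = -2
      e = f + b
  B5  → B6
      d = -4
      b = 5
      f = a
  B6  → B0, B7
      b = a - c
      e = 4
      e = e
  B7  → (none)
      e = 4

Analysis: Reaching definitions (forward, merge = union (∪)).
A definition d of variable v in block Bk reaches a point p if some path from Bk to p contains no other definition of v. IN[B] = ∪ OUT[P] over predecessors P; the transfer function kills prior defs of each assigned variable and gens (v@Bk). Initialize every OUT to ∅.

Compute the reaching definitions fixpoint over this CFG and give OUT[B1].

Answer: {a@B1, b@B6, c@B0, d@B5, e@B1, f@B0}

Derivation:
Converged values:
  B0:   IN={a@B1, b@B6, c@B0, d@B5, e@B6, f@B5}   OUT={a@B1, b@B6, c@B0, d@B5, e@B6, f@B0}
  B1:   IN={a@B1, b@B6, c@B0, d@B5, e@B6, f@B0}   OUT={a@B1, b@B6, c@B0, d@B5, e@B1, f@B0}
  B2:   IN={a@B1, b@B4, b@B6, c@B0, d@B3, d@B5, e@B1, e@B4, f@B0}   OUT={a@B1, b@B2, c@B0, d@B2, e@B1, e@B4, f@B0}
  B3:   IN={a@B1, b@B2, c@B0, d@B2, e@B1, e@B4, f@B0}   OUT={a@B1, b@B2, c@B0, d@B3, e@B1, e@B4, f@B0}
  B4:   IN={a@B1, b@B2, c@B0, d@B3, e@B1, e@B4, f@B0}   OUT={a@B1, b@B4, c@B0, d@B3, e@B4, f@B0}
  B5:   IN={a@B1, b@B4, c@B0, d@B3, e@B4, f@B0}   OUT={a@B1, b@B5, c@B0, d@B5, e@B4, f@B5}
  B6:   IN={a@B1, b@B5, c@B0, d@B5, e@B4, f@B5}   OUT={a@B1, b@B6, c@B0, d@B5, e@B6, f@B5}
  B7:   IN={a@B1, b@B2, b@B6, c@B0, d@B3, d@B5, e@B1, e@B4, e@B6, f@B0, f@B5}   OUT={a@B1, b@B2, b@B6, c@B0, d@B3, d@B5, e@B7, f@B0, f@B5}

Merge at B1: IN[B1] = OUT[B0] = {a@B1, b@B6, c@B0, d@B5, e@B6, f@B0}
Applying B1's transfer function to that IN value gives OUT[B1] (row B1 above).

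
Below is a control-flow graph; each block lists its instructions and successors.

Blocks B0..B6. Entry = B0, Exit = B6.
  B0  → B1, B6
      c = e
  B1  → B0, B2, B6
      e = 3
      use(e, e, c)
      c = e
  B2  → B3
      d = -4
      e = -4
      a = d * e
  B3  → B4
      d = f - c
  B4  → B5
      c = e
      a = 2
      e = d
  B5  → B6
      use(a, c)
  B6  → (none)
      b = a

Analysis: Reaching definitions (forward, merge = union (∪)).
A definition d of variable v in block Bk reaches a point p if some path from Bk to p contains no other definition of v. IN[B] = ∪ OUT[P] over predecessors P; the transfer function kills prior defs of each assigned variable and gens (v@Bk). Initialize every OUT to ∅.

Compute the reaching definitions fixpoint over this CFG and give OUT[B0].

Answer: {c@B0, e@B1}

Derivation:
Fixpoint table:
  B0:   IN={c@B1, e@B1}   OUT={c@B0, e@B1}
  B1:   IN={c@B0, e@B1}   OUT={c@B1, e@B1}
  B2:   IN={c@B1, e@B1}   OUT={a@B2, c@B1, d@B2, e@B2}
  B3:   IN={a@B2, c@B1, d@B2, e@B2}   OUT={a@B2, c@B1, d@B3, e@B2}
  B4:   IN={a@B2, c@B1, d@B3, e@B2}   OUT={a@B4, c@B4, d@B3, e@B4}
  B5:   IN={a@B4, c@B4, d@B3, e@B4}   OUT={a@B4, c@B4, d@B3, e@B4}
  B6:   IN={a@B4, c@B0, c@B1, c@B4, d@B3, e@B1, e@B4}   OUT={a@B4, b@B6, c@B0, c@B1, c@B4, d@B3, e@B1, e@B4}

Merge at B0 (entry node, so the boundary value {} is joined with the incoming edge(s)): IN[B0] = {} ⊔ OUT[B1] = {c@B1, e@B1}
Applying B0's transfer function to that IN value gives OUT[B0] (row B0 above).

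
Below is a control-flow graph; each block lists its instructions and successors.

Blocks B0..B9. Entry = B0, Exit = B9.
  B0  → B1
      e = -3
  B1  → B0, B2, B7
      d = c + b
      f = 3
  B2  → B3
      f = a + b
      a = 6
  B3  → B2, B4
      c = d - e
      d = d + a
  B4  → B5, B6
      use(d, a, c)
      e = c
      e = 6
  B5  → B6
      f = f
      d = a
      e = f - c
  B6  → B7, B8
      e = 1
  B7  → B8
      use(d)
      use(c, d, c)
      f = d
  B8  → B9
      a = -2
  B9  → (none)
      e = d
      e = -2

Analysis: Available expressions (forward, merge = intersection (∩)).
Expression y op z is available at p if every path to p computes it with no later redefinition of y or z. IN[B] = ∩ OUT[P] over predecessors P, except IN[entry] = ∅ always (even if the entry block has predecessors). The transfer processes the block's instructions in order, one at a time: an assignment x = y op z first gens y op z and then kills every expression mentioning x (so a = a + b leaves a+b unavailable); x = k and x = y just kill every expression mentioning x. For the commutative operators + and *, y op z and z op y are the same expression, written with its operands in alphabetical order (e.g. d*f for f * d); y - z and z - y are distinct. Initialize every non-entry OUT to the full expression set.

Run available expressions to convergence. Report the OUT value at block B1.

Fixpoint table:
  B0:   IN={}   OUT={}
  B1:   IN={}   OUT={b+c}
  B2:   IN={}   OUT={}
  B3:   IN={}   OUT={}
  B4:   IN={}   OUT={}
  B5:   IN={}   OUT={f-c}
  B6:   IN={}   OUT={}
  B7:   IN={}   OUT={}
  B8:   IN={}   OUT={}
  B9:   IN={}   OUT={}

Merge at B1: IN[B1] = OUT[B0] = {}
Applying B1's transfer function to that IN value gives OUT[B1] (row B1 above).

Answer: {b+c}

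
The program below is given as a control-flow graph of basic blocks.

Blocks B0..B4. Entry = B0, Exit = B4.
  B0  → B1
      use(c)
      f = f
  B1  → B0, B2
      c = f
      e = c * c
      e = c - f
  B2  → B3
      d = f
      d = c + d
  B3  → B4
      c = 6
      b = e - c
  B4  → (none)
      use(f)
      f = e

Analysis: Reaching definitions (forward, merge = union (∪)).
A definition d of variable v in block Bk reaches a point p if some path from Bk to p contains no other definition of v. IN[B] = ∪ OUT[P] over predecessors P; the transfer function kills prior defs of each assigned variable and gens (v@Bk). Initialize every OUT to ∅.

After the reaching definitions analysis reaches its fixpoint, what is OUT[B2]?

Answer: {c@B1, d@B2, e@B1, f@B0}

Derivation:
Fixpoint table:
  B0: | IN={c@B1, e@B1, f@B0} | OUT={c@B1, e@B1, f@B0}
  B1: | IN={c@B1, e@B1, f@B0} | OUT={c@B1, e@B1, f@B0}
  B2: | IN={c@B1, e@B1, f@B0} | OUT={c@B1, d@B2, e@B1, f@B0}
  B3: | IN={c@B1, d@B2, e@B1, f@B0} | OUT={b@B3, c@B3, d@B2, e@B1, f@B0}
  B4: | IN={b@B3, c@B3, d@B2, e@B1, f@B0} | OUT={b@B3, c@B3, d@B2, e@B1, f@B4}

Merge at B2: IN[B2] = OUT[B1] = {c@B1, e@B1, f@B0}
Applying B2's transfer function to that IN value gives OUT[B2] (row B2 above).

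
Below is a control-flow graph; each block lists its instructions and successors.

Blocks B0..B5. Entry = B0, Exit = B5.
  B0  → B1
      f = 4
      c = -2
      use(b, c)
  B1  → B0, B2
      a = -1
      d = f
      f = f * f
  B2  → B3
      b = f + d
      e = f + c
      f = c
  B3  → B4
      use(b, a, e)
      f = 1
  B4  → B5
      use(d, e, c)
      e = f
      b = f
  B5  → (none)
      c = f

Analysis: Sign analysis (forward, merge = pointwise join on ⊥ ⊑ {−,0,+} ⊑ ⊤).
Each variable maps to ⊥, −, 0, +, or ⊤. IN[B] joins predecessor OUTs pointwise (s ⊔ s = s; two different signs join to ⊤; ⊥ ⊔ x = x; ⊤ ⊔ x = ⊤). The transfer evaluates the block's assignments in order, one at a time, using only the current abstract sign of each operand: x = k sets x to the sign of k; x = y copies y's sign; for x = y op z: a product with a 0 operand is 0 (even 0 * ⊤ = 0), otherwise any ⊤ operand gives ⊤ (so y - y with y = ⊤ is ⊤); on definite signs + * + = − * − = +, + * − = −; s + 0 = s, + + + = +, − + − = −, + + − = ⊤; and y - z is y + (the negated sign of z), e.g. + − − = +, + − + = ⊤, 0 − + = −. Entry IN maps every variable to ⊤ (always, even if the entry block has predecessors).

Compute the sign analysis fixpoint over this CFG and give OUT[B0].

Fixpoint table:
  B0:   IN=(all ⊤)   OUT={c:-, f:+; rest ⊤}
  B1:   IN={c:-, f:+; rest ⊤}   OUT={a:-, c:-, d:+, f:+; rest ⊤}
  B2:   IN={a:-, c:-, d:+, f:+; rest ⊤}   OUT={a:-, b:+, c:-, d:+, f:-; rest ⊤}
  B3:   IN={a:-, b:+, c:-, d:+, f:-; rest ⊤}   OUT={a:-, b:+, c:-, d:+, f:+; rest ⊤}
  B4:   IN={a:-, b:+, c:-, d:+, f:+; rest ⊤}   OUT={a:-, b:+, c:-, d:+, e:+, f:+; rest ⊤}
  B5:   IN={a:-, b:+, c:-, d:+, e:+, f:+; rest ⊤}   OUT={a:-, b:+, c:+, d:+, e:+, f:+; rest ⊤}

Merge at B0 (entry node, so the boundary value (all ⊤) is joined with the incoming edge(s)): IN[B0] = (all ⊤) ⊔ OUT[B1] = {a: ⊤, b: ⊤, c: ⊤, d: ⊤, e: ⊤, f: ⊤}
Applying B0's transfer function to that IN value gives OUT[B0] (row B0 above).

Answer: {a: ⊤, b: ⊤, c: -, d: ⊤, e: ⊤, f: +}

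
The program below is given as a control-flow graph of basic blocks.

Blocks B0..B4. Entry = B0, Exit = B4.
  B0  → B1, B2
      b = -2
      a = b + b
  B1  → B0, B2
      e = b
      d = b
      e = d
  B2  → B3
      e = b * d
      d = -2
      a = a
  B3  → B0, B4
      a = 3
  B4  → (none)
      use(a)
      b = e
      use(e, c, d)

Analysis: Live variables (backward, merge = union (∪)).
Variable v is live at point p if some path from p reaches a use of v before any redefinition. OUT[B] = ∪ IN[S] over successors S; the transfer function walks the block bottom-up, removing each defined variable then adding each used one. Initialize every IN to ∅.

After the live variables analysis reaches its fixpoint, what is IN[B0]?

Answer: {c, d}

Trace:
Fixpoint table:
  B0: | IN={c, d} | OUT={a, b, c, d}
  B1: | IN={a, b, c} | OUT={a, b, c, d}
  B2: | IN={a, b, c, d} | OUT={c, d, e}
  B3: | IN={c, d, e} | OUT={a, c, d, e}
  B4: | IN={a, c, d, e} | OUT={}

Merge at B0: OUT[B0] = IN[B1] ⊔ IN[B2] = {a, b, c, d}
Applying B0's transfer function to that OUT value gives IN[B0] (row B0 above).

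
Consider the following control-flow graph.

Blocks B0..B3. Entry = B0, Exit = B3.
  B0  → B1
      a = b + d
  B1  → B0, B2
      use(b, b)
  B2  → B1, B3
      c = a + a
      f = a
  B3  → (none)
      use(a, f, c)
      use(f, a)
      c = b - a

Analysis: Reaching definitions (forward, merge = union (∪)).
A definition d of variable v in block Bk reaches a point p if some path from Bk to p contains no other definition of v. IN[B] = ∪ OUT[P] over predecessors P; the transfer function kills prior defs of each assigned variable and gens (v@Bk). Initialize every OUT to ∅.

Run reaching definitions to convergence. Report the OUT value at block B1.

Answer: {a@B0, c@B2, f@B2}

Derivation:
Fixpoint table:
  B0:  IN={a@B0, c@B2, f@B2}  OUT={a@B0, c@B2, f@B2}
  B1:  IN={a@B0, c@B2, f@B2}  OUT={a@B0, c@B2, f@B2}
  B2:  IN={a@B0, c@B2, f@B2}  OUT={a@B0, c@B2, f@B2}
  B3:  IN={a@B0, c@B2, f@B2}  OUT={a@B0, c@B3, f@B2}

Merge at B1: IN[B1] = OUT[B0] ⊔ OUT[B2] = {a@B0, c@B2, f@B2}
Applying B1's transfer function to that IN value gives OUT[B1] (row B1 above).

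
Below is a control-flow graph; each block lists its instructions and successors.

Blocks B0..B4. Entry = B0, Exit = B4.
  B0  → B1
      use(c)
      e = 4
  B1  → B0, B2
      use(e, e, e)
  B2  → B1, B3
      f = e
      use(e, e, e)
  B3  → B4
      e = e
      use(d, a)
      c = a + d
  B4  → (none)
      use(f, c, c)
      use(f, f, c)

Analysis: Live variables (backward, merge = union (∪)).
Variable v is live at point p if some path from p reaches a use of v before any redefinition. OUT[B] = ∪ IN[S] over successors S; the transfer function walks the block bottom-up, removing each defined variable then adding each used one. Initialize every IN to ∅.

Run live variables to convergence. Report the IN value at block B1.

Answer: {a, c, d, e}

Derivation:
Converged values:
  B0:   IN={a, c, d}   OUT={a, c, d, e}
  B1:   IN={a, c, d, e}   OUT={a, c, d, e}
  B2:   IN={a, c, d, e}   OUT={a, c, d, e, f}
  B3:   IN={a, d, e, f}   OUT={c, f}
  B4:   IN={c, f}   OUT={}

Merge at B1: OUT[B1] = IN[B0] ⊔ IN[B2] = {a, c, d, e}
Applying B1's transfer function to that OUT value gives IN[B1] (row B1 above).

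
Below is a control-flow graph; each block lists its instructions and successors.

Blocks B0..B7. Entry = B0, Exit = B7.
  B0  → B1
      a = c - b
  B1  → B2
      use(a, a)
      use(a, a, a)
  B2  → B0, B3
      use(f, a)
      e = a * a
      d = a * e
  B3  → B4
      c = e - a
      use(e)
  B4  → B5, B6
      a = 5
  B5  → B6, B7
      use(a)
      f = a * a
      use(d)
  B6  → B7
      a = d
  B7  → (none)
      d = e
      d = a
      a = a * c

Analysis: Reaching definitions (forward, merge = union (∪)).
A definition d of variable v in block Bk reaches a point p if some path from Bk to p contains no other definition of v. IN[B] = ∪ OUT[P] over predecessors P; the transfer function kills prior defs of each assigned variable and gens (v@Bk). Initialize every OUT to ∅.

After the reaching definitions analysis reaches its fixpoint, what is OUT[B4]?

Answer: {a@B4, c@B3, d@B2, e@B2}

Derivation:
Converged values:
  B0:  IN={a@B0, d@B2, e@B2}  OUT={a@B0, d@B2, e@B2}
  B1:  IN={a@B0, d@B2, e@B2}  OUT={a@B0, d@B2, e@B2}
  B2:  IN={a@B0, d@B2, e@B2}  OUT={a@B0, d@B2, e@B2}
  B3:  IN={a@B0, d@B2, e@B2}  OUT={a@B0, c@B3, d@B2, e@B2}
  B4:  IN={a@B0, c@B3, d@B2, e@B2}  OUT={a@B4, c@B3, d@B2, e@B2}
  B5:  IN={a@B4, c@B3, d@B2, e@B2}  OUT={a@B4, c@B3, d@B2, e@B2, f@B5}
  B6:  IN={a@B4, c@B3, d@B2, e@B2, f@B5}  OUT={a@B6, c@B3, d@B2, e@B2, f@B5}
  B7:  IN={a@B4, a@B6, c@B3, d@B2, e@B2, f@B5}  OUT={a@B7, c@B3, d@B7, e@B2, f@B5}

Merge at B4: IN[B4] = OUT[B3] = {a@B0, c@B3, d@B2, e@B2}
Applying B4's transfer function to that IN value gives OUT[B4] (row B4 above).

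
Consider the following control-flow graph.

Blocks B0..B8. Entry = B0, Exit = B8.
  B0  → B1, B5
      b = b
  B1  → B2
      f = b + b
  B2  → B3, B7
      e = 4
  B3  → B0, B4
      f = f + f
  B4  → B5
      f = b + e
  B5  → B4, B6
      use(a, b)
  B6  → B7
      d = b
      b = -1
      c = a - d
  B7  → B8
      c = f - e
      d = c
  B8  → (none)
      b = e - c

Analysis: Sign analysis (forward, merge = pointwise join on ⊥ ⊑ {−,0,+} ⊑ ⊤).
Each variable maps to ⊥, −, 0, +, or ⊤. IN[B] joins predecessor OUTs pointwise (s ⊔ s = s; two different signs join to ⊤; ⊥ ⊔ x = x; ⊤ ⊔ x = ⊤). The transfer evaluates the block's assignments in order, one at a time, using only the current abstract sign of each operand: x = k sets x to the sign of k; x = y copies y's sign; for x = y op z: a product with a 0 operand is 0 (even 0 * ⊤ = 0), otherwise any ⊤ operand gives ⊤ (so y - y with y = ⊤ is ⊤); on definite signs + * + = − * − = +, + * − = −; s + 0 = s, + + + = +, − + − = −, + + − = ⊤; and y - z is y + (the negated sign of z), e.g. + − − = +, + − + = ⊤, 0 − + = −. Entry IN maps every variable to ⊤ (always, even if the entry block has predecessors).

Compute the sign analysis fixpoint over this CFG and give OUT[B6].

Per-block solution:
  B0: | IN=(all ⊤) | OUT=(all ⊤)
  B1: | IN=(all ⊤) | OUT=(all ⊤)
  B2: | IN=(all ⊤) | OUT={e:+; rest ⊤}
  B3: | IN={e:+; rest ⊤} | OUT={e:+; rest ⊤}
  B4: | IN=(all ⊤) | OUT=(all ⊤)
  B5: | IN=(all ⊤) | OUT=(all ⊤)
  B6: | IN=(all ⊤) | OUT={b:-; rest ⊤}
  B7: | IN=(all ⊤) | OUT=(all ⊤)
  B8: | IN=(all ⊤) | OUT=(all ⊤)

Merge at B6: IN[B6] = OUT[B5] = {a: ⊤, b: ⊤, c: ⊤, d: ⊤, e: ⊤, f: ⊤}
Applying B6's transfer function to that IN value gives OUT[B6] (row B6 above).

Answer: {a: ⊤, b: -, c: ⊤, d: ⊤, e: ⊤, f: ⊤}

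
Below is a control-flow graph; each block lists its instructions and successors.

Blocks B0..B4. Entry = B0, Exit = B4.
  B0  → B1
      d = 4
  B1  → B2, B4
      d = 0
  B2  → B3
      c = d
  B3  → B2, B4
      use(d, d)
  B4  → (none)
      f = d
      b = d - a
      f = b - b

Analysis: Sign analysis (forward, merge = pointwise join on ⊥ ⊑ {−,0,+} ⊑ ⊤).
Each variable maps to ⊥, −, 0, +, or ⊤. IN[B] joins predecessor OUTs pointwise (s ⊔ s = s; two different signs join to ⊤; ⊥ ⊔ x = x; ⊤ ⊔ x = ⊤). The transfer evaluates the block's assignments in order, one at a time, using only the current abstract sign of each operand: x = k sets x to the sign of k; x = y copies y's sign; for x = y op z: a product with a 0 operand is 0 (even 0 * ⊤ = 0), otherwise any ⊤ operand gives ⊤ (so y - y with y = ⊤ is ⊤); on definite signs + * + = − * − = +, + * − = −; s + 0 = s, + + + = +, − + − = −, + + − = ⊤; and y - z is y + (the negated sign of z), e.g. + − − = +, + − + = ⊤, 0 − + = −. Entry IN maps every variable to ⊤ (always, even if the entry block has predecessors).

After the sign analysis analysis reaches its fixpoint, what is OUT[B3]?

Answer: {a: ⊤, b: ⊤, c: 0, d: 0, e: ⊤, f: ⊤}

Trace:
Converged values:
  B0: | IN=(all ⊤) | OUT={d:+; rest ⊤}
  B1: | IN={d:+; rest ⊤} | OUT={d:0; rest ⊤}
  B2: | IN={d:0; rest ⊤} | OUT={c:0, d:0; rest ⊤}
  B3: | IN={c:0, d:0; rest ⊤} | OUT={c:0, d:0; rest ⊤}
  B4: | IN={d:0; rest ⊤} | OUT={d:0; rest ⊤}

Merge at B3: IN[B3] = OUT[B2] = {a: ⊤, b: ⊤, c: 0, d: 0, e: ⊤, f: ⊤}
Applying B3's transfer function to that IN value gives OUT[B3] (row B3 above).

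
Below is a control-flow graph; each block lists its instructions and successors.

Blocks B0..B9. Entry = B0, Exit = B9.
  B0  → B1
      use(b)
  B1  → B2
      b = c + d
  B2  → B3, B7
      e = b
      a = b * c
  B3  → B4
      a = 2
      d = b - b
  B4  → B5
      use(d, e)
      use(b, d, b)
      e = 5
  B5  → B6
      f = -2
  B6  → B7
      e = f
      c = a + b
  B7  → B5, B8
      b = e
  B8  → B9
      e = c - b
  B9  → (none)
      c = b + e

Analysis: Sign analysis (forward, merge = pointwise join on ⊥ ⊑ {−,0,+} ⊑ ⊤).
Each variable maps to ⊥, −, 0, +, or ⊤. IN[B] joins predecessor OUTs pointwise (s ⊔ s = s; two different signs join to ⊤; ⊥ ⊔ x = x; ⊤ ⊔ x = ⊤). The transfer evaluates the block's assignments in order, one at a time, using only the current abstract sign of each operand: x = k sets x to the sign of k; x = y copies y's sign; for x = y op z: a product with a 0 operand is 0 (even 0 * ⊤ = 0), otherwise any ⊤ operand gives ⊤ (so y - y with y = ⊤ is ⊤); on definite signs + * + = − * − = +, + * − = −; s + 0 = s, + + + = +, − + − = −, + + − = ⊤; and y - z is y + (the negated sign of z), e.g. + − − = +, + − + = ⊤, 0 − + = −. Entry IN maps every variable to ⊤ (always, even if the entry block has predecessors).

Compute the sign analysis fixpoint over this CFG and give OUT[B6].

Converged values:
  B0:   IN=(all ⊤)   OUT=(all ⊤)
  B1:   IN=(all ⊤)   OUT=(all ⊤)
  B2:   IN=(all ⊤)   OUT=(all ⊤)
  B3:   IN=(all ⊤)   OUT={a:+; rest ⊤}
  B4:   IN={a:+; rest ⊤}   OUT={a:+, e:+; rest ⊤}
  B5:   IN=(all ⊤)   OUT={f:-; rest ⊤}
  B6:   IN={f:-; rest ⊤}   OUT={e:-, f:-; rest ⊤}
  B7:   IN=(all ⊤)   OUT=(all ⊤)
  B8:   IN=(all ⊤)   OUT=(all ⊤)
  B9:   IN=(all ⊤)   OUT=(all ⊤)

Merge at B6: IN[B6] = OUT[B5] = {a: ⊤, b: ⊤, c: ⊤, d: ⊤, e: ⊤, f: -}
Applying B6's transfer function to that IN value gives OUT[B6] (row B6 above).

Answer: {a: ⊤, b: ⊤, c: ⊤, d: ⊤, e: -, f: -}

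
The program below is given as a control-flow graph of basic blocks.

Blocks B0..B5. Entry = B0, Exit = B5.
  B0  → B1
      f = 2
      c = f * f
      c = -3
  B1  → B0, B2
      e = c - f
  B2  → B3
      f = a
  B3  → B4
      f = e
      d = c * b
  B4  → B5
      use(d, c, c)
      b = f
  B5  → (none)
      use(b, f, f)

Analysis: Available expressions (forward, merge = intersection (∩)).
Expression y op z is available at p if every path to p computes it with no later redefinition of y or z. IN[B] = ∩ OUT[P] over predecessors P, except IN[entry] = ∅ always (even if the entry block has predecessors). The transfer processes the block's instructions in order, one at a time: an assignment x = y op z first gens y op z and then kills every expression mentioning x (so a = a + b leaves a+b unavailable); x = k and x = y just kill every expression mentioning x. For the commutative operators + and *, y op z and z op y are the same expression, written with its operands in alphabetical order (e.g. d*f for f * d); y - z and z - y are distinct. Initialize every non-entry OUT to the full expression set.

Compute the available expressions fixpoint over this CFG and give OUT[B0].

Converged values:
  B0:  IN={}  OUT={f*f}
  B1:  IN={f*f}  OUT={c-f, f*f}
  B2:  IN={c-f, f*f}  OUT={}
  B3:  IN={}  OUT={b*c}
  B4:  IN={b*c}  OUT={}
  B5:  IN={}  OUT={}

Merge at B0 (entry node, so the boundary value {} is joined with the incoming edge(s)): IN[B0] = {} ∩ OUT[B1] = {}
Applying B0's transfer function to that IN value gives OUT[B0] (row B0 above).

Answer: {f*f}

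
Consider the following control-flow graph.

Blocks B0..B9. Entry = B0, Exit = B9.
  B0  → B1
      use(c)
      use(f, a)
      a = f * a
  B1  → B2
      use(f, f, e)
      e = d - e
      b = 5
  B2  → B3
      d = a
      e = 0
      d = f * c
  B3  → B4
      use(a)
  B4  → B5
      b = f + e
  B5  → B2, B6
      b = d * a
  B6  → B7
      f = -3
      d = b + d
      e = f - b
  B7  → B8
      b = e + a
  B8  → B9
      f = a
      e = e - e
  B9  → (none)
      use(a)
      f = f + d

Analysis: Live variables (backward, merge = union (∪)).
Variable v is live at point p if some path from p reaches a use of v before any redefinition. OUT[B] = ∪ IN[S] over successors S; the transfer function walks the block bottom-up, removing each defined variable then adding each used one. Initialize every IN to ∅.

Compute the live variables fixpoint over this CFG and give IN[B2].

Per-block solution:
  B0: | IN={a, c, d, e, f} | OUT={a, c, d, e, f}
  B1: | IN={a, c, d, e, f} | OUT={a, c, f}
  B2: | IN={a, c, f} | OUT={a, c, d, e, f}
  B3: | IN={a, c, d, e, f} | OUT={a, c, d, e, f}
  B4: | IN={a, c, d, e, f} | OUT={a, c, d, f}
  B5: | IN={a, c, d, f} | OUT={a, b, c, d, f}
  B6: | IN={a, b, d} | OUT={a, d, e}
  B7: | IN={a, d, e} | OUT={a, d, e}
  B8: | IN={a, d, e} | OUT={a, d, f}
  B9: | IN={a, d, f} | OUT={}

Merge at B2: OUT[B2] = IN[B3] = {a, c, d, e, f}
Applying B2's transfer function to that OUT value gives IN[B2] (row B2 above).

Answer: {a, c, f}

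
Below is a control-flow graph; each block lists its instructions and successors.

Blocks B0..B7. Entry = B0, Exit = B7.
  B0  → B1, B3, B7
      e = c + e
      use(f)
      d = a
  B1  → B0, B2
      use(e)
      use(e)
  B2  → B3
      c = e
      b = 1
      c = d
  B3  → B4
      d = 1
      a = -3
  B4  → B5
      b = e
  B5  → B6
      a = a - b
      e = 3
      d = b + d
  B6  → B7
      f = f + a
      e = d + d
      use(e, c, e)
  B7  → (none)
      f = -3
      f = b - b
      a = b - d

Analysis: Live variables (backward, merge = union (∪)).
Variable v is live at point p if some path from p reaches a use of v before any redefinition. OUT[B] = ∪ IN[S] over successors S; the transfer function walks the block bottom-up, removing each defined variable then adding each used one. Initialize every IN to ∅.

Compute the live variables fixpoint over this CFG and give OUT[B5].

Answer: {a, b, c, d, f}

Derivation:
Converged values:
  B0:   IN={a, b, c, e, f}   OUT={a, b, c, d, e, f}
  B1:   IN={a, b, c, d, e, f}   OUT={a, b, c, d, e, f}
  B2:   IN={d, e, f}   OUT={c, e, f}
  B3:   IN={c, e, f}   OUT={a, c, d, e, f}
  B4:   IN={a, c, d, e, f}   OUT={a, b, c, d, f}
  B5:   IN={a, b, c, d, f}   OUT={a, b, c, d, f}
  B6:   IN={a, b, c, d, f}   OUT={b, d}
  B7:   IN={b, d}   OUT={}

Merge at B5: OUT[B5] = IN[B6] = {a, b, c, d, f}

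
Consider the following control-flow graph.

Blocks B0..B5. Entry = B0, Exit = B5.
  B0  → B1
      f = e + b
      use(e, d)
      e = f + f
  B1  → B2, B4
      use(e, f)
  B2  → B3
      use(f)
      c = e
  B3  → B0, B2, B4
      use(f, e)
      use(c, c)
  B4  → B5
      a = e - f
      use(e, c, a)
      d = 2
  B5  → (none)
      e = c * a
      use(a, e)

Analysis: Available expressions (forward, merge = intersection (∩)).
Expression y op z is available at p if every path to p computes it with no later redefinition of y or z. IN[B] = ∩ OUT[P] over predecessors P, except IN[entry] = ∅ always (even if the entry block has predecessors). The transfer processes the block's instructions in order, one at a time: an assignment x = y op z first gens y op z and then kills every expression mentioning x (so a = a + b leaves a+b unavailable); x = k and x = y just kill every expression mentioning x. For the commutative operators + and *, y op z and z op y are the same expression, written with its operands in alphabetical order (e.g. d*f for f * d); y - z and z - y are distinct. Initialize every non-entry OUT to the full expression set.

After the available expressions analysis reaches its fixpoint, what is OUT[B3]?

Answer: {f+f}

Working:
Fixpoint table:
  B0: | IN={} | OUT={f+f}
  B1: | IN={f+f} | OUT={f+f}
  B2: | IN={f+f} | OUT={f+f}
  B3: | IN={f+f} | OUT={f+f}
  B4: | IN={f+f} | OUT={e-f, f+f}
  B5: | IN={e-f, f+f} | OUT={a*c, f+f}

Merge at B3: IN[B3] = OUT[B2] = {f+f}
Applying B3's transfer function to that IN value gives OUT[B3] (row B3 above).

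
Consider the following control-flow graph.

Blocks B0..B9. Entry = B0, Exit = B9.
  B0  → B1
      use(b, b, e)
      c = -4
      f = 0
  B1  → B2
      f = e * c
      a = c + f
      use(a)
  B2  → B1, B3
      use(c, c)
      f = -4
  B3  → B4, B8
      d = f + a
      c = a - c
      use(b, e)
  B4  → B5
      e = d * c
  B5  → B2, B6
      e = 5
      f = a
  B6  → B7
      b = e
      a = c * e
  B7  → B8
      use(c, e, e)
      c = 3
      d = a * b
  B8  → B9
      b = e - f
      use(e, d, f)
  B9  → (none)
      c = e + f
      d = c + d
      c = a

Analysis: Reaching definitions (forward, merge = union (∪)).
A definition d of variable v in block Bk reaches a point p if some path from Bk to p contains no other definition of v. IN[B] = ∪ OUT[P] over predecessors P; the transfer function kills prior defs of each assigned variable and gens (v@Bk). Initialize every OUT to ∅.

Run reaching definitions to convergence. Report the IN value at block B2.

Per-block solution:
  B0:  IN={}  OUT={c@B0, f@B0}
  B1:  IN={a@B1, c@B0, c@B3, d@B3, e@B5, f@B0, f@B2}  OUT={a@B1, c@B0, c@B3, d@B3, e@B5, f@B1}
  B2:  IN={a@B1, c@B0, c@B3, d@B3, e@B5, f@B1, f@B5}  OUT={a@B1, c@B0, c@B3, d@B3, e@B5, f@B2}
  B3:  IN={a@B1, c@B0, c@B3, d@B3, e@B5, f@B2}  OUT={a@B1, c@B3, d@B3, e@B5, f@B2}
  B4:  IN={a@B1, c@B3, d@B3, e@B5, f@B2}  OUT={a@B1, c@B3, d@B3, e@B4, f@B2}
  B5:  IN={a@B1, c@B3, d@B3, e@B4, f@B2}  OUT={a@B1, c@B3, d@B3, e@B5, f@B5}
  B6:  IN={a@B1, c@B3, d@B3, e@B5, f@B5}  OUT={a@B6, b@B6, c@B3, d@B3, e@B5, f@B5}
  B7:  IN={a@B6, b@B6, c@B3, d@B3, e@B5, f@B5}  OUT={a@B6, b@B6, c@B7, d@B7, e@B5, f@B5}
  B8:  IN={a@B1, a@B6, b@B6, c@B3, c@B7, d@B3, d@B7, e@B5, f@B2, f@B5}  OUT={a@B1, a@B6, b@B8, c@B3, c@B7, d@B3, d@B7, e@B5, f@B2, f@B5}
  B9:  IN={a@B1, a@B6, b@B8, c@B3, c@B7, d@B3, d@B7, e@B5, f@B2, f@B5}  OUT={a@B1, a@B6, b@B8, c@B9, d@B9, e@B5, f@B2, f@B5}

Merge at B2: IN[B2] = OUT[B1] ⊔ OUT[B5] = {a@B1, c@B0, c@B3, d@B3, e@B5, f@B1, f@B5}

Answer: {a@B1, c@B0, c@B3, d@B3, e@B5, f@B1, f@B5}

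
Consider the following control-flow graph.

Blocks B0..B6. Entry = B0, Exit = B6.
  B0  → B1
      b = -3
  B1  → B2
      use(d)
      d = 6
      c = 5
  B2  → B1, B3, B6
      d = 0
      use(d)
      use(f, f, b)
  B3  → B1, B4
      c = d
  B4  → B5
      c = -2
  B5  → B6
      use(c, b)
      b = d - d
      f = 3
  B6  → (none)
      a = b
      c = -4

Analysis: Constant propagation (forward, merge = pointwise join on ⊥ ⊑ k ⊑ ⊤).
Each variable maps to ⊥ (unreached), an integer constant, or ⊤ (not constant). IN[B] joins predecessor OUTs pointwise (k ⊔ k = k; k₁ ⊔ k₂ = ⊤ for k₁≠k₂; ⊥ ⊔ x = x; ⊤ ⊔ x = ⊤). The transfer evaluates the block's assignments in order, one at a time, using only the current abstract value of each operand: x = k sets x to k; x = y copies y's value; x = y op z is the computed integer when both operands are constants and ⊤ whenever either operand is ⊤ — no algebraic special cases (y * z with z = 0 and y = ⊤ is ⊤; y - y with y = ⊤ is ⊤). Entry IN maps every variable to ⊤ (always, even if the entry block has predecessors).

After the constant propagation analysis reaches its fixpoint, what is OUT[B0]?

Answer: {a: ⊤, b: -3, c: ⊤, d: ⊤, e: ⊤, f: ⊤}

Trace:
Per-block solution:
  B0:  IN=(all ⊤)  OUT={b:-3; rest ⊤}
  B1:  IN={b:-3; rest ⊤}  OUT={b:-3, c:5, d:6; rest ⊤}
  B2:  IN={b:-3, c:5, d:6; rest ⊤}  OUT={b:-3, c:5, d:0; rest ⊤}
  B3:  IN={b:-3, c:5, d:0; rest ⊤}  OUT={b:-3, c:0, d:0; rest ⊤}
  B4:  IN={b:-3, c:0, d:0; rest ⊤}  OUT={b:-3, c:-2, d:0; rest ⊤}
  B5:  IN={b:-3, c:-2, d:0; rest ⊤}  OUT={b:0, c:-2, d:0, f:3; rest ⊤}
  B6:  IN={d:0; rest ⊤}  OUT={c:-4, d:0; rest ⊤}

B0 is the boundary node: IN[B0] = {a: ⊤, b: ⊤, c: ⊤, d: ⊤, e: ⊤, f: ⊤}
Applying B0's transfer function to that IN value gives OUT[B0] (row B0 above).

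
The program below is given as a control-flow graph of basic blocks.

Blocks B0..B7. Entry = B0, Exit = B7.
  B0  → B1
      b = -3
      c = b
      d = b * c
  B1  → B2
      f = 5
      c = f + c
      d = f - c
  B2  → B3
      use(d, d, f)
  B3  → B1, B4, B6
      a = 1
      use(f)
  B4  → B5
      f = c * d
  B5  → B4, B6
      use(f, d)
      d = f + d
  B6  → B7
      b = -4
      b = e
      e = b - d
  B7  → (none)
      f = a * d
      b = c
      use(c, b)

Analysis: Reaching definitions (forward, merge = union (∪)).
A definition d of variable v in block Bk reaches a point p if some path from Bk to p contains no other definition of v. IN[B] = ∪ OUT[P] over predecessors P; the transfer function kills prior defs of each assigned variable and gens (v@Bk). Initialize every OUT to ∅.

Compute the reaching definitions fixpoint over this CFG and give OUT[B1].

Fixpoint table:
  B0:  IN={}  OUT={b@B0, c@B0, d@B0}
  B1:  IN={a@B3, b@B0, c@B0, c@B1, d@B0, d@B1, f@B1}  OUT={a@B3, b@B0, c@B1, d@B1, f@B1}
  B2:  IN={a@B3, b@B0, c@B1, d@B1, f@B1}  OUT={a@B3, b@B0, c@B1, d@B1, f@B1}
  B3:  IN={a@B3, b@B0, c@B1, d@B1, f@B1}  OUT={a@B3, b@B0, c@B1, d@B1, f@B1}
  B4:  IN={a@B3, b@B0, c@B1, d@B1, d@B5, f@B1, f@B4}  OUT={a@B3, b@B0, c@B1, d@B1, d@B5, f@B4}
  B5:  IN={a@B3, b@B0, c@B1, d@B1, d@B5, f@B4}  OUT={a@B3, b@B0, c@B1, d@B5, f@B4}
  B6:  IN={a@B3, b@B0, c@B1, d@B1, d@B5, f@B1, f@B4}  OUT={a@B3, b@B6, c@B1, d@B1, d@B5, e@B6, f@B1, f@B4}
  B7:  IN={a@B3, b@B6, c@B1, d@B1, d@B5, e@B6, f@B1, f@B4}  OUT={a@B3, b@B7, c@B1, d@B1, d@B5, e@B6, f@B7}

Merge at B1: IN[B1] = OUT[B0] ⊔ OUT[B3] = {a@B3, b@B0, c@B0, c@B1, d@B0, d@B1, f@B1}
Applying B1's transfer function to that IN value gives OUT[B1] (row B1 above).

Answer: {a@B3, b@B0, c@B1, d@B1, f@B1}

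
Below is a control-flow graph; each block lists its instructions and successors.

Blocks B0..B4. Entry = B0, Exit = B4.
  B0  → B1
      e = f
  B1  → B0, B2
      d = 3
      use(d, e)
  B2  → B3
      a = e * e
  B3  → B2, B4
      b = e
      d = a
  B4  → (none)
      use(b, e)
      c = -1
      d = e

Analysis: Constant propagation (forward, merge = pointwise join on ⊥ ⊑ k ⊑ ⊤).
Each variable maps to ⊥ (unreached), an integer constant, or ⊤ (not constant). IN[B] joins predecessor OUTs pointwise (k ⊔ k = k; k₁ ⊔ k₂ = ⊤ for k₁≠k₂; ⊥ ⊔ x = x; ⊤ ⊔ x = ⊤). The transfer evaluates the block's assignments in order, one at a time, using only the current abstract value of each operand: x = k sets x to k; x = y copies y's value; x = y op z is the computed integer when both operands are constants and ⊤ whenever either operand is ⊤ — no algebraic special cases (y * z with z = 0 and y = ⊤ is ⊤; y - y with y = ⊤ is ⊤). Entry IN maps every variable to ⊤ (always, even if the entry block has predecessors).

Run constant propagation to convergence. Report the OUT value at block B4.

Fixpoint table:
  B0: | IN=(all ⊤) | OUT=(all ⊤)
  B1: | IN=(all ⊤) | OUT={d:3; rest ⊤}
  B2: | IN=(all ⊤) | OUT=(all ⊤)
  B3: | IN=(all ⊤) | OUT=(all ⊤)
  B4: | IN=(all ⊤) | OUT={c:-1; rest ⊤}

Merge at B4: IN[B4] = OUT[B3] = {a: ⊤, b: ⊤, c: ⊤, d: ⊤, e: ⊤, f: ⊤}
Applying B4's transfer function to that IN value gives OUT[B4] (row B4 above).

Answer: {a: ⊤, b: ⊤, c: -1, d: ⊤, e: ⊤, f: ⊤}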